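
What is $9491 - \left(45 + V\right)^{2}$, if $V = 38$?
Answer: $2602$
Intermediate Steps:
$9491 - \left(45 + V\right)^{2} = 9491 - \left(45 + 38\right)^{2} = 9491 - 83^{2} = 9491 - 6889 = 2602$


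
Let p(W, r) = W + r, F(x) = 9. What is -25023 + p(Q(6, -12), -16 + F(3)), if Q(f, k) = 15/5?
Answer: -25027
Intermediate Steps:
Q(f, k) = 3 (Q(f, k) = 15*(⅕) = 3)
-25023 + p(Q(6, -12), -16 + F(3)) = -25023 + (3 + (-16 + 9)) = -25023 + (3 - 7) = -25023 - 4 = -25027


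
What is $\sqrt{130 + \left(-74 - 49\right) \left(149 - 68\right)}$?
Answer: $i \sqrt{9833} \approx 99.161 i$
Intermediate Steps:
$\sqrt{130 + \left(-74 - 49\right) \left(149 - 68\right)} = \sqrt{130 - 9963} = \sqrt{-9833} = i \sqrt{9833}$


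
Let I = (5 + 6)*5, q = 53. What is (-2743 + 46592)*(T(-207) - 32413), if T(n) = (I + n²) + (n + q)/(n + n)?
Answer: 95227487186/207 ≈ 4.6004e+8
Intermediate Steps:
I = 55 (I = 11*5 = 55)
T(n) = 55 + n² + (53 + n)/(2*n) (T(n) = (55 + n²) + (n + 53)/(n + n) = (55 + n²) + (53 + n)/((2*n)) = (55 + n²) + (53 + n)*(1/(2*n)) = (55 + n²) + (53 + n)/(2*n) = 55 + n² + (53 + n)/(2*n))
(-2743 + 46592)*(T(-207) - 32413) = (-2743 + 46592)*((111/2 + (-207)² + (53/2)/(-207)) - 32413) = 43849*((111/2 + 42849 + (53/2)*(-1/207)) - 32413) = 43849*((111/2 + 42849 - 53/414) - 32413) = 43849*(8881205/207 - 32413) = 43849*(2171714/207) = 95227487186/207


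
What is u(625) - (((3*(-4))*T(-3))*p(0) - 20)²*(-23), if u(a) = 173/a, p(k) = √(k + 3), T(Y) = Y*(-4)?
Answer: 899990173/625 + 132480*√3 ≈ 1.6694e+6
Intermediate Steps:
T(Y) = -4*Y
p(k) = √(3 + k)
u(625) - (((3*(-4))*T(-3))*p(0) - 20)²*(-23) = 173/625 - (((3*(-4))*(-4*(-3)))*√(3 + 0) - 20)²*(-23) = 173*(1/625) - ((-12*12)*√3 - 20)²*(-23) = 173/625 - (-144*√3 - 20)²*(-23) = 173/625 - (-20 - 144*√3)²*(-23) = 173/625 - (-23)*(-20 - 144*√3)² = 173/625 + 23*(-20 - 144*√3)²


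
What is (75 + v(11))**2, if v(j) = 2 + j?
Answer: 7744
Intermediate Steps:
(75 + v(11))**2 = (75 + (2 + 11))**2 = (75 + 13)**2 = 88**2 = 7744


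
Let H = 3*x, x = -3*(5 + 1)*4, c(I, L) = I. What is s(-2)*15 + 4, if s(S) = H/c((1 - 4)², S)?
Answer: -356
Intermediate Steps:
x = -72 (x = -3*6*4 = -18*4 = -72)
H = -216 (H = 3*(-72) = -216)
s(S) = -24 (s(S) = -216/(1 - 4)² = -216/((-3)²) = -216/9 = -216*⅑ = -24)
s(-2)*15 + 4 = -24*15 + 4 = -360 + 4 = -356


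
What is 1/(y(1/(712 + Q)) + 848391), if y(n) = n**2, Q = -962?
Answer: 62500/53024437501 ≈ 1.1787e-6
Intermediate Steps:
1/(y(1/(712 + Q)) + 848391) = 1/((1/(712 - 962))**2 + 848391) = 1/((1/(-250))**2 + 848391) = 1/((-1/250)**2 + 848391) = 1/(1/62500 + 848391) = 1/(53024437501/62500) = 62500/53024437501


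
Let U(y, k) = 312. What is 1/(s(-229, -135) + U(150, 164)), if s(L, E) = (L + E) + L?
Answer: -1/281 ≈ -0.0035587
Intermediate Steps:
s(L, E) = E + 2*L (s(L, E) = (E + L) + L = E + 2*L)
1/(s(-229, -135) + U(150, 164)) = 1/((-135 + 2*(-229)) + 312) = 1/((-135 - 458) + 312) = 1/(-593 + 312) = 1/(-281) = -1/281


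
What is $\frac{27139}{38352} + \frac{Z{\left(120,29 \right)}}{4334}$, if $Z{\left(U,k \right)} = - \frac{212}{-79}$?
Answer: $\frac{4650072139}{6565593936} \approx 0.70825$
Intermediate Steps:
$Z{\left(U,k \right)} = \frac{212}{79}$ ($Z{\left(U,k \right)} = \left(-212\right) \left(- \frac{1}{79}\right) = \frac{212}{79}$)
$\frac{27139}{38352} + \frac{Z{\left(120,29 \right)}}{4334} = \frac{27139}{38352} + \frac{212}{79 \cdot 4334} = 27139 \cdot \frac{1}{38352} + \frac{212}{79} \cdot \frac{1}{4334} = \frac{27139}{38352} + \frac{106}{171193} = \frac{4650072139}{6565593936}$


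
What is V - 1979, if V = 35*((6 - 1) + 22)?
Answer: -1034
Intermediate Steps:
V = 945 (V = 35*(5 + 22) = 35*27 = 945)
V - 1979 = 945 - 1979 = -1034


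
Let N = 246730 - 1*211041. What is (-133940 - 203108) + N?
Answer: -301359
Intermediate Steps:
N = 35689 (N = 246730 - 211041 = 35689)
(-133940 - 203108) + N = (-133940 - 203108) + 35689 = -337048 + 35689 = -301359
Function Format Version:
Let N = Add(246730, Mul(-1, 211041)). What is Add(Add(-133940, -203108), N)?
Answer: -301359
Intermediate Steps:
N = 35689 (N = Add(246730, -211041) = 35689)
Add(Add(-133940, -203108), N) = Add(Add(-133940, -203108), 35689) = Add(-337048, 35689) = -301359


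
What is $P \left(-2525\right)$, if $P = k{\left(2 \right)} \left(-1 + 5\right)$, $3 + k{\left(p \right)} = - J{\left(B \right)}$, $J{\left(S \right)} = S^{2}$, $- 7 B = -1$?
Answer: $\frac{1494800}{49} \approx 30506.0$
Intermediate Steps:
$B = \frac{1}{7}$ ($B = \left(- \frac{1}{7}\right) \left(-1\right) = \frac{1}{7} \approx 0.14286$)
$k{\left(p \right)} = - \frac{148}{49}$ ($k{\left(p \right)} = -3 - \left(\frac{1}{7}\right)^{2} = -3 - \frac{1}{49} = - \frac{148}{49}$)
$P = - \frac{592}{49}$ ($P = - \frac{148 \left(-1 + 5\right)}{49} = \left(- \frac{148}{49}\right) 4 = - \frac{592}{49} \approx -12.082$)
$P \left(-2525\right) = \left(- \frac{592}{49}\right) \left(-2525\right) = \frac{1494800}{49}$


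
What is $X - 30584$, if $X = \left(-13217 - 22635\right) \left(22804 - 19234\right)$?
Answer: $-128022224$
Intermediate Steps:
$X = -127991640$ ($X = \left(-35852\right) 3570 = -127991640$)
$X - 30584 = -127991640 - 30584 = -128022224$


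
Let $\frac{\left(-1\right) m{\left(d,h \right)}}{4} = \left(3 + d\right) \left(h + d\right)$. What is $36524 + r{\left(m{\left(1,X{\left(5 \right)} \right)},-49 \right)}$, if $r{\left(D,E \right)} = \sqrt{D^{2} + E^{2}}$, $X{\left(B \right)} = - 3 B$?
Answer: $36524 + 7 \sqrt{1073} \approx 36753.0$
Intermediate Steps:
$m{\left(d,h \right)} = - 4 \left(3 + d\right) \left(d + h\right)$ ($m{\left(d,h \right)} = - 4 \left(3 + d\right) \left(h + d\right) = - 4 \left(3 + d\right) \left(d + h\right)$)
$36524 + r{\left(m{\left(1,X{\left(5 \right)} \right)},-49 \right)} = 36524 + \sqrt{\left(\left(-12\right) 1 - 12 \left(\left(-3\right) 5\right) - 4 \cdot 1^{2} - 4 \left(\left(-3\right) 5\right)\right)^{2} + \left(-49\right)^{2}} = 36524 + \sqrt{\left(-12 - -180 - 4 - 4 \left(-15\right)\right)^{2} + 2401} = 36524 + \sqrt{\left(-12 + 180 - 4 + 60\right)^{2} + 2401} = 36524 + \sqrt{224^{2} + 2401} = 36524 + \sqrt{50176 + 2401} = 36524 + \sqrt{52577} = 36524 + 7 \sqrt{1073}$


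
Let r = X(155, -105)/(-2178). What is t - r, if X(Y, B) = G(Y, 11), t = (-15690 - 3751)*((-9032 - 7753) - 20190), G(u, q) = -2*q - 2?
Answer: 260935643921/363 ≈ 7.1883e+8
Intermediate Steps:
G(u, q) = -2 - 2*q
t = 718830975 (t = -19441*(-16785 - 20190) = -19441*(-36975) = 718830975)
X(Y, B) = -24 (X(Y, B) = -2 - 2*11 = -2 - 22 = -24)
r = 4/363 (r = -24/(-2178) = -24*(-1/2178) = 4/363 ≈ 0.011019)
t - r = 718830975 - 1*4/363 = 718830975 - 4/363 = 260935643921/363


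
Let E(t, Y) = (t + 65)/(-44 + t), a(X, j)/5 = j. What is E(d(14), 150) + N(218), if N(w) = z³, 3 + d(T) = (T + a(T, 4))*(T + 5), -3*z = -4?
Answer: 57452/16173 ≈ 3.5523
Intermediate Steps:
z = 4/3 (z = -⅓*(-4) = 4/3 ≈ 1.3333)
a(X, j) = 5*j
d(T) = -3 + (5 + T)*(20 + T) (d(T) = -3 + (T + 5*4)*(T + 5) = -3 + (T + 20)*(5 + T) = -3 + (20 + T)*(5 + T) = -3 + (5 + T)*(20 + T))
E(t, Y) = (65 + t)/(-44 + t)
N(w) = 64/27 (N(w) = (4/3)³ = 64/27)
E(d(14), 150) + N(218) = (65 + (97 + 14² + 25*14))/(-44 + (97 + 14² + 25*14)) + 64/27 = (65 + (97 + 196 + 350))/(-44 + (97 + 196 + 350)) + 64/27 = (65 + 643)/(-44 + 643) + 64/27 = 708/599 + 64/27 = 57452/16173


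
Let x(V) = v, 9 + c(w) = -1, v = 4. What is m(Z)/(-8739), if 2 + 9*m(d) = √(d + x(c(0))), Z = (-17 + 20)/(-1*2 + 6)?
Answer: 2/78651 - √19/157302 ≈ -2.2816e-6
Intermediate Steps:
c(w) = -10 (c(w) = -9 - 1 = -10)
x(V) = 4
Z = ¾ (Z = 3/(-2 + 6) = 3/4 = 3*(¼) = ¾ ≈ 0.75000)
m(d) = -2/9 + √(4 + d)/9 (m(d) = -2/9 + √(d + 4)/9 = -2/9 + √(4 + d)/9)
m(Z)/(-8739) = (-2/9 + √(4 + ¾)/9)/(-8739) = (-2/9 + √(19/4)/9)*(-1/8739) = (-2/9 + (√19/2)/9)*(-1/8739) = (-2/9 + √19/18)*(-1/8739) = 2/78651 - √19/157302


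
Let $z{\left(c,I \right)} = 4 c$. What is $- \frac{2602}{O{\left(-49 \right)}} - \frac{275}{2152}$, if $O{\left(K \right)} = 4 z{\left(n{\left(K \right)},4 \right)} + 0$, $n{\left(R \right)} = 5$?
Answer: $- \frac{43918}{1345} \approx -32.653$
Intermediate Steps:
$O{\left(K \right)} = 80$ ($O{\left(K \right)} = 4 \cdot 4 \cdot 5 + 0 = 4 \cdot 20 + 0 = 80 + 0 = 80$)
$- \frac{2602}{O{\left(-49 \right)}} - \frac{275}{2152} = - \frac{2602}{80} - \frac{275}{2152} = \left(-2602\right) \frac{1}{80} - \frac{275}{2152} = - \frac{1301}{40} - \frac{275}{2152} = - \frac{43918}{1345}$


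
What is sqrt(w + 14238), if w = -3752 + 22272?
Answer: sqrt(32758) ≈ 180.99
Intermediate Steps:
w = 18520
sqrt(w + 14238) = sqrt(18520 + 14238) = sqrt(32758)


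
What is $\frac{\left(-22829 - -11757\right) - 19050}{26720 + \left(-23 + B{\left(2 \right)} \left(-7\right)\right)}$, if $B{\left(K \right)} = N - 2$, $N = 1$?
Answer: $- \frac{15061}{13352} \approx -1.128$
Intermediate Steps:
$B{\left(K \right)} = -1$ ($B{\left(K \right)} = 1 - 2 = -1$)
$\frac{\left(-22829 - -11757\right) - 19050}{26720 + \left(-23 + B{\left(2 \right)} \left(-7\right)\right)} = \frac{\left(-22829 - -11757\right) - 19050}{26720 - 16} = \frac{\left(-22829 + 11757\right) - 19050}{26720 + \left(-23 + 7\right)} = \frac{-11072 - 19050}{26720 - 16} = - \frac{30122}{26704} = \left(-30122\right) \frac{1}{26704} = - \frac{15061}{13352}$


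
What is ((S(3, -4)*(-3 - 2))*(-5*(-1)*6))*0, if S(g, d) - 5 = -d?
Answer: 0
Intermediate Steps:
S(g, d) = 5 - d
((S(3, -4)*(-3 - 2))*(-5*(-1)*6))*0 = (((5 - 1*(-4))*(-3 - 2))*(-5*(-1)*6))*0 = (((5 + 4)*(-5))*(5*6))*0 = ((9*(-5))*30)*0 = -45*30*0 = -1350*0 = 0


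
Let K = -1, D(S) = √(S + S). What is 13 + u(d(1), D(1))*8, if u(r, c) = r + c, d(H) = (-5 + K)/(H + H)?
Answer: -11 + 8*√2 ≈ 0.31371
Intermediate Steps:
D(S) = √2*√S (D(S) = √(2*S) = √2*√S)
d(H) = -3/H (d(H) = (-5 - 1)/(H + H) = -6*1/(2*H) = -3/H)
u(r, c) = c + r
13 + u(d(1), D(1))*8 = 13 + (√2*√1 - 3/1)*8 = 13 + (√2*1 - 3*1)*8 = 13 + (√2 - 3)*8 = 13 + (-3 + √2)*8 = 13 + (-24 + 8*√2) = -11 + 8*√2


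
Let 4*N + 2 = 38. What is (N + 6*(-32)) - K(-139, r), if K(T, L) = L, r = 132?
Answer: -315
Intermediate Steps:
N = 9 (N = -½ + (¼)*38 = -½ + 19/2 = 9)
(N + 6*(-32)) - K(-139, r) = (9 + 6*(-32)) - 1*132 = (9 - 192) - 132 = -183 - 132 = -315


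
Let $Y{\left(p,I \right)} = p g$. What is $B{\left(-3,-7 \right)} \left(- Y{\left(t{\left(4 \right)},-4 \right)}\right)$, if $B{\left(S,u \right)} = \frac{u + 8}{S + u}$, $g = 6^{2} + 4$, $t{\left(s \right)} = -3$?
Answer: $-12$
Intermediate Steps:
$g = 40$ ($g = 36 + 4 = 40$)
$B{\left(S,u \right)} = \frac{8 + u}{S + u}$
$Y{\left(p,I \right)} = 40 p$ ($Y{\left(p,I \right)} = p 40 = 40 p$)
$B{\left(-3,-7 \right)} \left(- Y{\left(t{\left(4 \right)},-4 \right)}\right) = \frac{8 - 7}{-3 - 7} \left(- 40 \left(-3\right)\right) = \frac{1}{-10} \cdot 1 \left(\left(-1\right) \left(-120\right)\right) = \left(- \frac{1}{10}\right) 1 \cdot 120 = \left(- \frac{1}{10}\right) 120 = -12$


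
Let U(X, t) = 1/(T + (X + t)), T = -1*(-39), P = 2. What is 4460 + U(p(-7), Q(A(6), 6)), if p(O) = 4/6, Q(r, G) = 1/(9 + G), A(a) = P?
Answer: 2658175/596 ≈ 4460.0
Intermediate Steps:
A(a) = 2
p(O) = 2/3 (p(O) = 4*(1/6) = 2/3)
T = 39
U(X, t) = 1/(39 + X + t) (U(X, t) = 1/(39 + (X + t)) = 1/(39 + X + t))
4460 + U(p(-7), Q(A(6), 6)) = 4460 + 1/(39 + 2/3 + 1/(9 + 6)) = 4460 + 1/(39 + 2/3 + 1/15) = 4460 + 1/(596/15) = 4460 + 15/596 = 2658175/596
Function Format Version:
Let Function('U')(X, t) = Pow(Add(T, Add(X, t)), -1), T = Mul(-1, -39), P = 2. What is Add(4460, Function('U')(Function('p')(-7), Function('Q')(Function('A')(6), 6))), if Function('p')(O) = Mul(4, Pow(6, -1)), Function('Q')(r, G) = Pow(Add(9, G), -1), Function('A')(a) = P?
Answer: Rational(2658175, 596) ≈ 4460.0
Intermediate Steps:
Function('A')(a) = 2
Function('p')(O) = Rational(2, 3) (Function('p')(O) = Mul(4, Rational(1, 6)) = Rational(2, 3))
T = 39
Function('U')(X, t) = Pow(Add(39, X, t), -1) (Function('U')(X, t) = Pow(Add(39, Add(X, t)), -1) = Pow(Add(39, X, t), -1))
Add(4460, Function('U')(Function('p')(-7), Function('Q')(Function('A')(6), 6))) = Add(4460, Pow(Add(39, Rational(2, 3), Pow(Add(9, 6), -1)), -1)) = Add(4460, Pow(Add(39, Rational(2, 3), Pow(15, -1)), -1)) = Add(4460, Pow(Add(39, Rational(2, 3), Rational(1, 15)), -1)) = Add(4460, Pow(Rational(596, 15), -1)) = Add(4460, Rational(15, 596)) = Rational(2658175, 596)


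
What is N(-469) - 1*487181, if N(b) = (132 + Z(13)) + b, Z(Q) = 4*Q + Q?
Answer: -487453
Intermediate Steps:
Z(Q) = 5*Q
N(b) = 197 + b (N(b) = (132 + 5*13) + b = (132 + 65) + b = 197 + b)
N(-469) - 1*487181 = (197 - 469) - 1*487181 = -272 - 487181 = -487453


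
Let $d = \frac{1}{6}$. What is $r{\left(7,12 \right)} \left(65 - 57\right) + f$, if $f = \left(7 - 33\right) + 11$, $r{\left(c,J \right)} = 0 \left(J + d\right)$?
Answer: $-15$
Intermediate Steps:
$d = \frac{1}{6} \approx 0.16667$
$r{\left(c,J \right)} = 0$ ($r{\left(c,J \right)} = 0 \left(J + \frac{1}{6}\right) = 0 \left(\frac{1}{6} + J\right) = 0$)
$f = -15$ ($f = -26 + 11 = -15$)
$r{\left(7,12 \right)} \left(65 - 57\right) + f = 0 \left(65 - 57\right) - 15 = 0 \cdot 8 - 15 = 0 - 15 = -15$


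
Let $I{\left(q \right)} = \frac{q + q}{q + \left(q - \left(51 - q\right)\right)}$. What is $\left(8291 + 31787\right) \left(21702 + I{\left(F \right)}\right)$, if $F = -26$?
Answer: $\frac{112202769580}{129} \approx 8.6979 \cdot 10^{8}$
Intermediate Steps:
$I{\left(q \right)} = \frac{2 q}{-51 + 3 q}$ ($I{\left(q \right)} = \frac{2 q}{q + \left(q + \left(-51 + q\right)\right)} = \frac{2 q}{q + \left(-51 + 2 q\right)} = \frac{2 q}{-51 + 3 q}$)
$\left(8291 + 31787\right) \left(21702 + I{\left(F \right)}\right) = \left(8291 + 31787\right) \left(21702 + \frac{2}{3} \left(-26\right) \frac{1}{-17 - 26}\right) = 40078 \left(21702 + \frac{2}{3} \left(-26\right) \frac{1}{-43}\right) = 40078 \left(21702 + \frac{2}{3} \left(-26\right) \left(- \frac{1}{43}\right)\right) = 40078 \left(21702 + \frac{52}{129}\right) = 40078 \cdot \frac{2799610}{129} = \frac{112202769580}{129}$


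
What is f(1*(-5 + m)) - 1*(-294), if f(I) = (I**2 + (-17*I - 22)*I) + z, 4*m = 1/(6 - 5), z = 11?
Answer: 97/2 ≈ 48.500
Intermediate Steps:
m = 1/4 (m = 1/(4*(6 - 5)) = (1/4)/1 = (1/4)*1 = 1/4 ≈ 0.25000)
f(I) = 11 + I**2 + I*(-22 - 17*I) (f(I) = (I**2 + (-17*I - 22)*I) + 11 = (I**2 + (-22 - 17*I)*I) + 11 = (I**2 + I*(-22 - 17*I)) + 11 = 11 + I**2 + I*(-22 - 17*I))
f(1*(-5 + m)) - 1*(-294) = (11 - 22*(-5 + 1/4) - 16*(-5 + 1/4)**2) - 1*(-294) = (11 - 22*(-19)/4 - 16*(1*(-19/4))**2) + 294 = (11 - 22*(-19/4) - 16*(-19/4)**2) + 294 = (11 + 209/2 - 16*361/16) + 294 = (11 + 209/2 - 361) + 294 = -491/2 + 294 = 97/2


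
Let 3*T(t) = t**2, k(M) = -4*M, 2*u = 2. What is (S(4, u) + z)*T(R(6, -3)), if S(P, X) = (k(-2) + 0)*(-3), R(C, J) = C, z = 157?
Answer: 1596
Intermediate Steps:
u = 1 (u = (1/2)*2 = 1)
S(P, X) = -24 (S(P, X) = (-4*(-2) + 0)*(-3) = (8 + 0)*(-3) = 8*(-3) = -24)
T(t) = t**2/3
(S(4, u) + z)*T(R(6, -3)) = (-24 + 157)*((1/3)*6**2) = 133*((1/3)*36) = 133*12 = 1596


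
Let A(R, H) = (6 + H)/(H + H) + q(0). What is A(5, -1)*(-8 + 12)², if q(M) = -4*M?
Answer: -40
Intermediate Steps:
A(R, H) = (6 + H)/(2*H) (A(R, H) = (6 + H)/(H + H) - 4*0 = (6 + H)/((2*H)) + 0 = (6 + H)*(1/(2*H)) + 0 = (6 + H)/(2*H) + 0 = (6 + H)/(2*H))
A(5, -1)*(-8 + 12)² = ((½)*(6 - 1)/(-1))*(-8 + 12)² = ((½)*(-1)*5)*4² = -5/2*16 = -40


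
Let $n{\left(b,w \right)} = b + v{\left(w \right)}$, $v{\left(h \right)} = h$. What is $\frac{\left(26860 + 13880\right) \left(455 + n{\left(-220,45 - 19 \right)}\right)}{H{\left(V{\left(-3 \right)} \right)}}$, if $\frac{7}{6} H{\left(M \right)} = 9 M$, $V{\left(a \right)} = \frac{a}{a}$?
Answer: $1378370$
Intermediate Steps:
$V{\left(a \right)} = 1$
$n{\left(b,w \right)} = b + w$
$H{\left(M \right)} = \frac{54 M}{7}$ ($H{\left(M \right)} = \frac{6 \cdot 9 M}{7} = \frac{54 M}{7}$)
$\frac{\left(26860 + 13880\right) \left(455 + n{\left(-220,45 - 19 \right)}\right)}{H{\left(V{\left(-3 \right)} \right)}} = \frac{\left(26860 + 13880\right) \left(455 + \left(-220 + \left(45 - 19\right)\right)\right)}{\frac{54}{7} \cdot 1} = \frac{40740 \left(455 + \left(-220 + 26\right)\right)}{\frac{54}{7}} = 40740 \left(455 - 194\right) \frac{7}{54} = 40740 \cdot 261 \cdot \frac{7}{54} = 10633140 \cdot \frac{7}{54} = 1378370$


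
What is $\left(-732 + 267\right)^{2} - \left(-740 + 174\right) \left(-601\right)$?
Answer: $-123941$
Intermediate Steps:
$\left(-732 + 267\right)^{2} - \left(-740 + 174\right) \left(-601\right) = \left(-465\right)^{2} - \left(-566\right) \left(-601\right) = 216225 - 340166 = -123941$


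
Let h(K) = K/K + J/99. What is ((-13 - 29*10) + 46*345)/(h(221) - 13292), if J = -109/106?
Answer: -163360098/139475863 ≈ -1.1712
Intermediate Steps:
J = -109/106 (J = -109*1/106 = -109/106 ≈ -1.0283)
h(K) = 10385/10494 (h(K) = K/K - 109/106/99 = 1 - 109/106*1/99 = 1 - 109/10494 = 10385/10494)
((-13 - 29*10) + 46*345)/(h(221) - 13292) = ((-13 - 29*10) + 46*345)/(10385/10494 - 13292) = ((-13 - 290) + 15870)/(-139475863/10494) = (-303 + 15870)*(-10494/139475863) = 15567*(-10494/139475863) = -163360098/139475863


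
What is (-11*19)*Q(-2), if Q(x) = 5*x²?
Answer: -4180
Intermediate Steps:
(-11*19)*Q(-2) = (-11*19)*(5*(-2)²) = -1045*4 = -209*20 = -4180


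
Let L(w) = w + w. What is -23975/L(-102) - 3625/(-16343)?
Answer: 392562925/3333972 ≈ 117.75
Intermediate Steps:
L(w) = 2*w
-23975/L(-102) - 3625/(-16343) = -23975/(2*(-102)) - 3625/(-16343) = -23975/(-204) - 3625*(-1/16343) = -23975*(-1/204) + 3625/16343 = 23975/204 + 3625/16343 = 392562925/3333972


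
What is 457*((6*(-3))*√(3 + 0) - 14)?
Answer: -6398 - 8226*√3 ≈ -20646.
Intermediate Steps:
457*((6*(-3))*√(3 + 0) - 14) = 457*(-18*√3 - 14) = 457*(-14 - 18*√3) = -6398 - 8226*√3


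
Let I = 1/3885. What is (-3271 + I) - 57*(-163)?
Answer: 23387701/3885 ≈ 6020.0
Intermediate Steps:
I = 1/3885 ≈ 0.00025740
(-3271 + I) - 57*(-163) = (-3271 + 1/3885) - 57*(-163) = -12707834/3885 + 9291 = 23387701/3885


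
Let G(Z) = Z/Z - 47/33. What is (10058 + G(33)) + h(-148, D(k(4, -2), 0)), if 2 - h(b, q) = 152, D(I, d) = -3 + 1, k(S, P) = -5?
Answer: 326950/33 ≈ 9907.6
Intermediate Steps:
D(I, d) = -2
h(b, q) = -150 (h(b, q) = 2 - 1*152 = 2 - 152 = -150)
G(Z) = -14/33 (G(Z) = 1 - 47*1/33 = 1 - 47/33 = -14/33)
(10058 + G(33)) + h(-148, D(k(4, -2), 0)) = (10058 - 14/33) - 150 = 331900/33 - 150 = 326950/33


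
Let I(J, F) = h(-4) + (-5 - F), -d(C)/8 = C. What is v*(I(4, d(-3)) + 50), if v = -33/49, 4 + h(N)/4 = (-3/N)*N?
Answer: 33/7 ≈ 4.7143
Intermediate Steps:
d(C) = -8*C
h(N) = -28 (h(N) = -16 + 4*((-3/N)*N) = -16 + 4*(-3) = -16 - 12 = -28)
v = -33/49 (v = -33*1/49 = -33/49 ≈ -0.67347)
I(J, F) = -33 - F (I(J, F) = -28 + (-5 - F) = -33 - F)
v*(I(4, d(-3)) + 50) = -33*((-33 - (-8)*(-3)) + 50)/49 = -33*((-33 - 1*24) + 50)/49 = -33*((-33 - 24) + 50)/49 = -33*(-57 + 50)/49 = -33/49*(-7) = 33/7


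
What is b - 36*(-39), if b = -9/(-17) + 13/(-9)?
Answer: 214672/153 ≈ 1403.1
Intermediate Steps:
b = -140/153 (b = -9*(-1/17) + 13*(-⅑) = 9/17 - 13/9 = -140/153 ≈ -0.91503)
b - 36*(-39) = -140/153 - 36*(-39) = -140/153 + 1404 = 214672/153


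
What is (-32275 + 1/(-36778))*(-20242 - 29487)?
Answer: 59028817853279/36778 ≈ 1.6050e+9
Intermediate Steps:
(-32275 + 1/(-36778))*(-20242 - 29487) = (-32275 - 1/36778)*(-49729) = -1187009951/36778*(-49729) = 59028817853279/36778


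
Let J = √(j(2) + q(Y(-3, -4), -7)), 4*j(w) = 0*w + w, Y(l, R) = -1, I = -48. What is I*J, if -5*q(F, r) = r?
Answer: -24*√190/5 ≈ -66.163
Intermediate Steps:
q(F, r) = -r/5
j(w) = w/4 (j(w) = (0*w + w)/4 = (0 + w)/4 = w/4)
J = √190/10 (J = √((¼)*2 - ⅕*(-7)) = √(½ + 7/5) = √(19/10) = √190/10 ≈ 1.3784)
I*J = -24*√190/5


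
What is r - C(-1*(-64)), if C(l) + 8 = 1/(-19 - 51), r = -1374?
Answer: -95619/70 ≈ -1366.0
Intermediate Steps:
C(l) = -561/70 (C(l) = -8 + 1/(-19 - 51) = -8 + 1/(-70) = -8 - 1/70 = -561/70)
r - C(-1*(-64)) = -1374 - 1*(-561/70) = -1374 + 561/70 = -95619/70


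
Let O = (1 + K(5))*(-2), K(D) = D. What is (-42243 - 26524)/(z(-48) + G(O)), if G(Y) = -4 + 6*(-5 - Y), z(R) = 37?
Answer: -68767/75 ≈ -916.89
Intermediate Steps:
O = -12 (O = (1 + 5)*(-2) = 6*(-2) = -12)
G(Y) = -34 - 6*Y (G(Y) = -4 + (-30 - 6*Y) = -34 - 6*Y)
(-42243 - 26524)/(z(-48) + G(O)) = (-42243 - 26524)/(37 + (-34 - 6*(-12))) = -68767/(37 + (-34 + 72)) = -68767/(37 + 38) = -68767/75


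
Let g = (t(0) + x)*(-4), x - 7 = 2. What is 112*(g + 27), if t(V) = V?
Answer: -1008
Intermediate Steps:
x = 9 (x = 7 + 2 = 9)
g = -36 (g = (0 + 9)*(-4) = 9*(-4) = -36)
112*(g + 27) = 112*(-36 + 27) = 112*(-9) = -1008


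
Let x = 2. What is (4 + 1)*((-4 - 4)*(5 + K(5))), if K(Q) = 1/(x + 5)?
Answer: -1440/7 ≈ -205.71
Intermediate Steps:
K(Q) = 1/7 (K(Q) = 1/(2 + 5) = 1/7)
(4 + 1)*((-4 - 4)*(5 + K(5))) = (4 + 1)*((-4 - 4)*(5 + 1/7)) = 5*(-8*36/7) = 5*(-288/7) = -1440/7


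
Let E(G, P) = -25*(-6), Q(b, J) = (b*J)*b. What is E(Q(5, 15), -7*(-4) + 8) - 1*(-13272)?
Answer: 13422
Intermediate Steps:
Q(b, J) = J*b² (Q(b, J) = (J*b)*b = J*b²)
E(G, P) = 150
E(Q(5, 15), -7*(-4) + 8) - 1*(-13272) = 150 - 1*(-13272) = 150 + 13272 = 13422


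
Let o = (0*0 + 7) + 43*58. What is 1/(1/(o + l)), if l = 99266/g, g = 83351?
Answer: 208560117/83351 ≈ 2502.2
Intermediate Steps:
o = 2501 (o = (0 + 7) + 2494 = 7 + 2494 = 2501)
l = 99266/83351 ≈ 1.1909
1/(1/(o + l)) = 1/(1/(2501 + 99266/83351)) = 1/(1/(208560117/83351)) = 1/(83351/208560117) = 208560117/83351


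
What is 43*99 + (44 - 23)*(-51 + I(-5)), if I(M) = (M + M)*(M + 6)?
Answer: 2976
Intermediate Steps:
I(M) = 2*M*(6 + M) (I(M) = (2*M)*(6 + M) = 2*M*(6 + M))
43*99 + (44 - 23)*(-51 + I(-5)) = 43*99 + (44 - 23)*(-51 + 2*(-5)*(6 - 5)) = 4257 + 21*(-51 + 2*(-5)*1) = 4257 + 21*(-51 - 10) = 4257 + 21*(-61) = 4257 - 1281 = 2976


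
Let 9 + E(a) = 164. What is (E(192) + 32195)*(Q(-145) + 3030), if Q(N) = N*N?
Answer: 778179250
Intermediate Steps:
Q(N) = N**2
E(a) = 155 (E(a) = -9 + 164 = 155)
(E(192) + 32195)*(Q(-145) + 3030) = (155 + 32195)*((-145)**2 + 3030) = 32350*(21025 + 3030) = 32350*24055 = 778179250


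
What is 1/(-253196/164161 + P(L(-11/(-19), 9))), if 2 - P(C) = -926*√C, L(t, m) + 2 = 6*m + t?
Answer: -39053737739/3847478371615625160 + 12477310105423*√2109/3847478371615625160 ≈ 0.00014892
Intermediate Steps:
L(t, m) = -2 + t + 6*m (L(t, m) = -2 + (6*m + t) = -2 + (t + 6*m) = -2 + t + 6*m)
P(C) = 2 + 926*√C (P(C) = 2 - (-926)*√C = 2 + 926*√C)
1/(-253196/164161 + P(L(-11/(-19), 9))) = 1/(-253196/164161 + (2 + 926*√(-2 - 11/(-19) + 6*9))) = 1/(-253196*1/164161 + (2 + 926*√(-2 - 11*(-1/19) + 54))) = 1/(-253196/164161 + (2 + 926*√(-2 + 11/19 + 54))) = 1/(-253196/164161 + (2 + 926*√(999/19))) = 1/(-253196/164161 + (2 + 926*(3*√2109/19))) = 1/(-253196/164161 + (2 + 2778*√2109/19)) = 1/(75126/164161 + 2778*√2109/19)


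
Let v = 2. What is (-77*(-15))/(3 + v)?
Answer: 231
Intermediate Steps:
(-77*(-15))/(3 + v) = (-77*(-15))/(3 + 2) = 1155/5 = 1155*(⅕) = 231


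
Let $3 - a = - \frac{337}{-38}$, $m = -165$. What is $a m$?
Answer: $\frac{36795}{38} \approx 968.29$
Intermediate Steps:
$a = - \frac{223}{38}$ ($a = 3 - - \frac{337}{-38} = 3 - \left(-337\right) \left(- \frac{1}{38}\right) = 3 - \frac{337}{38} = - \frac{223}{38} \approx -5.8684$)
$a m = \left(- \frac{223}{38}\right) \left(-165\right) = \frac{36795}{38}$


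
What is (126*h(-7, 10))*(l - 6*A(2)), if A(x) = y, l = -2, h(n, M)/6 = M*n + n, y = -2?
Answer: -582120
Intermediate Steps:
h(n, M) = 6*n + 6*M*n (h(n, M) = 6*(M*n + n) = 6*(n + M*n) = 6*n + 6*M*n)
A(x) = -2
(126*h(-7, 10))*(l - 6*A(2)) = (126*(6*(-7)*(1 + 10)))*(-2 - 6*(-2)) = (126*(6*(-7)*11))*(-2 + 12) = (126*(-462))*10 = -58212*10 = -582120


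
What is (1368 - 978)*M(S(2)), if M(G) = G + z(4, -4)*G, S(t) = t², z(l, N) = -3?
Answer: -3120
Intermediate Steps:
M(G) = -2*G (M(G) = G - 3*G = -2*G)
(1368 - 978)*M(S(2)) = (1368 - 978)*(-2*2²) = 390*(-2*4) = 390*(-8) = -3120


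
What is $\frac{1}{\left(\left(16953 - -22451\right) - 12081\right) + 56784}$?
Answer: $\frac{1}{84107} \approx 1.189 \cdot 10^{-5}$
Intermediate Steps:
$\frac{1}{\left(\left(16953 - -22451\right) - 12081\right) + 56784} = \frac{1}{\left(\left(16953 + 22451\right) - 12081\right) + 56784} = \frac{1}{\left(39404 - 12081\right) + 56784} = \frac{1}{27323 + 56784} = \frac{1}{84107}$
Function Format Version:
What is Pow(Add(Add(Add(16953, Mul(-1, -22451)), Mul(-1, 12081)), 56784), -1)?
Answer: Rational(1, 84107) ≈ 1.1890e-5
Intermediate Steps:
Pow(Add(Add(Add(16953, Mul(-1, -22451)), Mul(-1, 12081)), 56784), -1) = Pow(Add(Add(Add(16953, 22451), -12081), 56784), -1) = Pow(Add(Add(39404, -12081), 56784), -1) = Pow(Add(27323, 56784), -1) = Pow(84107, -1) = Rational(1, 84107)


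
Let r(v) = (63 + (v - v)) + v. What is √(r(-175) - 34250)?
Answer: 3*I*√3818 ≈ 185.37*I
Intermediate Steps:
r(v) = 63 + v (r(v) = (63 + 0) + v = 63 + v)
√(r(-175) - 34250) = √((63 - 175) - 34250) = √(-112 - 34250) = √(-34362) = 3*I*√3818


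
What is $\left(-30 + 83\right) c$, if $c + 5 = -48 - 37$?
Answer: $-4770$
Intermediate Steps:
$c = -90$ ($c = -5 - 85 = -90$)
$\left(-30 + 83\right) c = \left(-30 + 83\right) \left(-90\right) = 53 \left(-90\right) = -4770$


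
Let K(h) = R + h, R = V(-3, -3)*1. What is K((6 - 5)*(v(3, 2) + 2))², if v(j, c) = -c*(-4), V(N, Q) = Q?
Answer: 49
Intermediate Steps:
R = -3 (R = -3*1 = -3)
v(j, c) = 4*c
K(h) = -3 + h
K((6 - 5)*(v(3, 2) + 2))² = (-3 + (6 - 5)*(4*2 + 2))² = (-3 + 1*(8 + 2))² = (-3 + 1*10)² = (-3 + 10)² = 7² = 49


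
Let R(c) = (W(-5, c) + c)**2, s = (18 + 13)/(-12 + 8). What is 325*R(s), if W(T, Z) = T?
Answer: 845325/16 ≈ 52833.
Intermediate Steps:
s = -31/4 (s = 31/(-4) = 31*(-1/4) = -31/4 ≈ -7.7500)
R(c) = (-5 + c)**2
325*R(s) = 325*(-5 - 31/4)**2 = 325*(-51/4)**2 = 325*(2601/16) = 845325/16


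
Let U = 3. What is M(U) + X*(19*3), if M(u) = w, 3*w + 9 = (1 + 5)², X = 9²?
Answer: 4626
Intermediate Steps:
X = 81
w = 9 (w = -3 + (1 + 5)²/3 = -3 + (⅓)*6² = -3 + (⅓)*36 = -3 + 12 = 9)
M(u) = 9
M(U) + X*(19*3) = 9 + 81*(19*3) = 9 + 81*57 = 9 + 4617 = 4626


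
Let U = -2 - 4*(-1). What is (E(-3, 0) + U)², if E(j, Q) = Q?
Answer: 4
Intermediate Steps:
U = 2 (U = -2 + 4 = 2)
(E(-3, 0) + U)² = (0 + 2)² = 2² = 4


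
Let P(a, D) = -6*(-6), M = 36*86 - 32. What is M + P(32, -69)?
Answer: 3100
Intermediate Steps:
M = 3064 (M = 3096 - 32 = 3064)
P(a, D) = 36
M + P(32, -69) = 3064 + 36 = 3100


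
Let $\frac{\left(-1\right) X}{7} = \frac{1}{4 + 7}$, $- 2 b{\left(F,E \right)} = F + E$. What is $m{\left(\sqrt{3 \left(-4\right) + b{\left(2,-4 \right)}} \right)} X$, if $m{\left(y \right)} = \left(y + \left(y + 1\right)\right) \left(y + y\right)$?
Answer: $28 - \frac{14 i \sqrt{11}}{11} \approx 28.0 - 4.2212 i$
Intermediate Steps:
$b{\left(F,E \right)} = - \frac{E}{2} - \frac{F}{2}$ ($b{\left(F,E \right)} = - \frac{F + E}{2} = - \frac{E + F}{2} = - \frac{E}{2} - \frac{F}{2}$)
$X = - \frac{7}{11}$ ($X = - \frac{7}{4 + 7} = - \frac{7}{11} \approx -0.63636$)
$m{\left(y \right)} = 2 y \left(1 + 2 y\right)$ ($m{\left(y \right)} = \left(y + \left(1 + y\right)\right) 2 y = \left(1 + 2 y\right) 2 y = 2 y \left(1 + 2 y\right)$)
$m{\left(\sqrt{3 \left(-4\right) + b{\left(2,-4 \right)}} \right)} X = 2 \sqrt{3 \left(-4\right) - -1} \left(1 + 2 \sqrt{3 \left(-4\right) - -1}\right) \left(- \frac{7}{11}\right) = 2 \sqrt{-12 + \left(2 - 1\right)} \left(1 + 2 \sqrt{-12 + \left(2 - 1\right)}\right) \left(- \frac{7}{11}\right) = 2 \sqrt{-12 + 1} \left(1 + 2 \sqrt{-12 + 1}\right) \left(- \frac{7}{11}\right) = 2 \sqrt{-11} \left(1 + 2 \sqrt{-11}\right) \left(- \frac{7}{11}\right) = 2 i \sqrt{11} \left(1 + 2 i \sqrt{11}\right) \left(- \frac{7}{11}\right) = - \frac{14 i \sqrt{11} \left(1 + 2 i \sqrt{11}\right)}{11}$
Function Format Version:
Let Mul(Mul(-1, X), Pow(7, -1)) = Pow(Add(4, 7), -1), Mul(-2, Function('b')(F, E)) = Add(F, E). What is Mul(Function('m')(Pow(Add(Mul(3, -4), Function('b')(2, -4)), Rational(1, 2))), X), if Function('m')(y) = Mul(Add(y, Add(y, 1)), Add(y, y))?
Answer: Add(28, Mul(Rational(-14, 11), I, Pow(11, Rational(1, 2)))) ≈ Add(28.000, Mul(-4.2212, I))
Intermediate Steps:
Function('b')(F, E) = Add(Mul(Rational(-1, 2), E), Mul(Rational(-1, 2), F)) (Function('b')(F, E) = Mul(Rational(-1, 2), Add(F, E)) = Mul(Rational(-1, 2), Add(E, F)) = Add(Mul(Rational(-1, 2), E), Mul(Rational(-1, 2), F)))
X = Rational(-7, 11) (X = Mul(-7, Pow(Add(4, 7), -1)) = Mul(-7, Pow(11, -1)) = Mul(-7, Rational(1, 11)) = Rational(-7, 11) ≈ -0.63636)
Function('m')(y) = Mul(2, y, Add(1, Mul(2, y))) (Function('m')(y) = Mul(Add(y, Add(1, y)), Mul(2, y)) = Mul(Add(1, Mul(2, y)), Mul(2, y)) = Mul(2, y, Add(1, Mul(2, y))))
Mul(Function('m')(Pow(Add(Mul(3, -4), Function('b')(2, -4)), Rational(1, 2))), X) = Mul(Mul(2, Pow(Add(Mul(3, -4), Add(Mul(Rational(-1, 2), -4), Mul(Rational(-1, 2), 2))), Rational(1, 2)), Add(1, Mul(2, Pow(Add(Mul(3, -4), Add(Mul(Rational(-1, 2), -4), Mul(Rational(-1, 2), 2))), Rational(1, 2))))), Rational(-7, 11)) = Mul(Mul(2, Pow(Add(-12, Add(2, -1)), Rational(1, 2)), Add(1, Mul(2, Pow(Add(-12, Add(2, -1)), Rational(1, 2))))), Rational(-7, 11)) = Mul(Mul(2, Pow(Add(-12, 1), Rational(1, 2)), Add(1, Mul(2, Pow(Add(-12, 1), Rational(1, 2))))), Rational(-7, 11)) = Mul(Mul(2, Pow(-11, Rational(1, 2)), Add(1, Mul(2, Pow(-11, Rational(1, 2))))), Rational(-7, 11)) = Mul(Mul(2, Mul(I, Pow(11, Rational(1, 2))), Add(1, Mul(2, Mul(I, Pow(11, Rational(1, 2)))))), Rational(-7, 11)) = Mul(Mul(2, Mul(I, Pow(11, Rational(1, 2))), Add(1, Mul(2, I, Pow(11, Rational(1, 2))))), Rational(-7, 11)) = Mul(Mul(2, I, Pow(11, Rational(1, 2)), Add(1, Mul(2, I, Pow(11, Rational(1, 2))))), Rational(-7, 11)) = Mul(Rational(-14, 11), I, Pow(11, Rational(1, 2)), Add(1, Mul(2, I, Pow(11, Rational(1, 2)))))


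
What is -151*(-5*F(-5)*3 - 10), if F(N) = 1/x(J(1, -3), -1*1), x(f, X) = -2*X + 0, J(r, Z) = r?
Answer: 5285/2 ≈ 2642.5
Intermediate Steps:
x(f, X) = -2*X
F(N) = ½ (F(N) = 1/(-(-2)) = 1/(-2*(-1)) = 1/2 = ½)
-151*(-5*F(-5)*3 - 10) = -151*(-5*½*3 - 10) = -151*(-5/2*3 - 10) = -151*(-15/2 - 10) = -151*(-35/2) = 5285/2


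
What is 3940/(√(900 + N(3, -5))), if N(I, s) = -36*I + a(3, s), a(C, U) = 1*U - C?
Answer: 985/7 ≈ 140.71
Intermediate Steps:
a(C, U) = U - C
N(I, s) = -3 + s - 36*I (N(I, s) = -36*I + (s - 1*3) = -36*I + (s - 3) = -36*I + (-3 + s) = -3 + s - 36*I)
3940/(√(900 + N(3, -5))) = 3940/(√(900 + (-3 - 5 - 36*3))) = 3940/(√(900 + (-3 - 5 - 108))) = 3940/(√(900 - 116)) = 3940/(√784) = 3940/28 = 3940*(1/28) = 985/7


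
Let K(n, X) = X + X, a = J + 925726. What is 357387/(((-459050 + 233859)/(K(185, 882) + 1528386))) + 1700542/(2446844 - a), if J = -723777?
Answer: -1227633284225101228/505530149945 ≈ -2.4284e+6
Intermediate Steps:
a = 201949 (a = -723777 + 925726 = 201949)
K(n, X) = 2*X
357387/(((-459050 + 233859)/(K(185, 882) + 1528386))) + 1700542/(2446844 - a) = 357387/(((-459050 + 233859)/(2*882 + 1528386))) + 1700542/(2446844 - 1*201949) = 357387/((-225191/(1764 + 1528386))) + 1700542/(2446844 - 201949) = 357387/((-225191/1530150)) + 1700542/2244895 = 357387/((-225191*1/1530150)) + 1700542*(1/2244895) = 357387/(-225191/1530150) + 1700542/2244895 = 357387*(-1530150/225191) + 1700542/2244895 = -546855718050/225191 + 1700542/2244895 = -1227633284225101228/505530149945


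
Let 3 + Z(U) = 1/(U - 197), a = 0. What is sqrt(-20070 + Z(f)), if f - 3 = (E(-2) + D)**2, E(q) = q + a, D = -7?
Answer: 5*I*sqrt(10252490)/113 ≈ 141.68*I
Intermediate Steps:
E(q) = q (E(q) = q + 0 = q)
f = 84 (f = 3 + (-2 - 7)**2 = 3 + (-9)**2 = 3 + 81 = 84)
Z(U) = -3 + 1/(-197 + U) (Z(U) = -3 + 1/(U - 197) = -3 + 1/(-197 + U))
sqrt(-20070 + Z(f)) = sqrt(-20070 + (592 - 3*84)/(-197 + 84)) = sqrt(-20070 + (592 - 252)/(-113)) = sqrt(-20070 - 1/113*340) = sqrt(-20070 - 340/113) = sqrt(-2268250/113) = 5*I*sqrt(10252490)/113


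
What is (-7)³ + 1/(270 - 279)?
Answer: -3088/9 ≈ -343.11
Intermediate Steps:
(-7)³ + 1/(270 - 279) = -343 + 1/(-9) = -343 - ⅑ = -3088/9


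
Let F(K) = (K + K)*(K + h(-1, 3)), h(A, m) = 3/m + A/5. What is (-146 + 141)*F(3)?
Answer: -114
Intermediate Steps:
h(A, m) = 3/m + A/5 (h(A, m) = 3/m + A*(⅕) = 3/m + A/5)
F(K) = 2*K*(⅘ + K) (F(K) = (K + K)*(K + (3/3 + (⅕)*(-1))) = (2*K)*(K + (3*(⅓) - ⅕)) = (2*K)*(K + (1 - ⅕)) = (2*K)*(K + ⅘) = (2*K)*(⅘ + K) = 2*K*(⅘ + K))
(-146 + 141)*F(3) = (-146 + 141)*((⅖)*3*(4 + 5*3)) = -2*3*(4 + 15) = -2*3*19 = -5*114/5 = -114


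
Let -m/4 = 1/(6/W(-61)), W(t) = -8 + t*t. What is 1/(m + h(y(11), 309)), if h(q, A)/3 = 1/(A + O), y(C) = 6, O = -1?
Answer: -924/2287199 ≈ -0.00040399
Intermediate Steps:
W(t) = -8 + t²
h(q, A) = 3/(-1 + A) (h(q, A) = 3/(A - 1) = 3/(-1 + A))
m = -7426/3 (m = -4/(6/(-8 + (-61)²)) = -4/(6/(-8 + 3721)) = -4/(6/3713) = -4/(6*(1/3713)) = -4/6/3713 = -4*3713/6 = -7426/3 ≈ -2475.3)
1/(m + h(y(11), 309)) = 1/(-7426/3 + 3/(-1 + 309)) = 1/(-7426/3 + 3/308) = 1/(-2287199/924) = -924/2287199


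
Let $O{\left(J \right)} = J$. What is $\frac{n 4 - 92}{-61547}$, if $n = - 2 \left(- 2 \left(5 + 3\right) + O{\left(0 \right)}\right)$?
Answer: $- \frac{36}{61547} \approx -0.00058492$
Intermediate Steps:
$n = 32$ ($n = - 2 \left(- 2 \left(5 + 3\right) + 0\right) = - 2 \left(\left(-2\right) 8 + 0\right) = - 2 \left(-16 + 0\right) = \left(-2\right) \left(-16\right) = 32$)
$\frac{n 4 - 92}{-61547} = \frac{32 \cdot 4 - 92}{-61547} = \left(128 - 92\right) \left(- \frac{1}{61547}\right) = 36 \left(- \frac{1}{61547}\right) = - \frac{36}{61547}$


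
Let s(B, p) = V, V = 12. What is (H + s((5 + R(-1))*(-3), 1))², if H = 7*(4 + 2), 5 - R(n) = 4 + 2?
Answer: 2916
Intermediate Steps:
R(n) = -1 (R(n) = 5 - (4 + 2) = 5 - 1*6 = 5 - 6 = -1)
s(B, p) = 12
H = 42 (H = 7*6 = 42)
(H + s((5 + R(-1))*(-3), 1))² = (42 + 12)² = 54² = 2916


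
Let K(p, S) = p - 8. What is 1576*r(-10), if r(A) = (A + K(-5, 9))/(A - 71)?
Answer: 36248/81 ≈ 447.51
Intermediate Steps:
K(p, S) = -8 + p
r(A) = (-13 + A)/(-71 + A) (r(A) = (A + (-8 - 5))/(A - 71) = (A - 13)/(-71 + A) = (-13 + A)/(-71 + A))
1576*r(-10) = 1576*((-13 - 10)/(-71 - 10)) = 1576*(-23/(-81)) = 1576*(-1/81*(-23)) = 1576*(23/81) = 36248/81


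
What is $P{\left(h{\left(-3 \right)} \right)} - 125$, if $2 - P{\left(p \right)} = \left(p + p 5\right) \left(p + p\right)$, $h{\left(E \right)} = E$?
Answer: $-231$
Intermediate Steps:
$P{\left(p \right)} = 2 - 12 p^{2}$ ($P{\left(p \right)} = 2 - \left(p + p 5\right) \left(p + p\right) = 2 - \left(p + 5 p\right) 2 p = 2 - 6 p 2 p = 2 - 12 p^{2}$)
$P{\left(h{\left(-3 \right)} \right)} - 125 = \left(2 - 12 \left(-3\right)^{2}\right) - 125 = \left(2 - 108\right) - 125 = -106 - 125 = -231$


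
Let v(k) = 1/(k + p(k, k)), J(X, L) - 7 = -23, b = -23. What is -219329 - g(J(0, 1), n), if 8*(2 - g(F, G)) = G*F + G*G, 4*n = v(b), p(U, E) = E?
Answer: -59405359743/270848 ≈ -2.1933e+5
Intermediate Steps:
J(X, L) = -16 (J(X, L) = 7 - 23 = -16)
v(k) = 1/(2*k) (v(k) = 1/(k + k) = 1/(2*k))
n = -1/184 (n = ((½)/(-23))/4 = ((½)*(-1/23))/4 = (¼)*(-1/46) = -1/184 ≈ -0.0054348)
g(F, G) = 2 - G²/8 - F*G/8 (g(F, G) = 2 - (G*F + G*G)/8 = 2 - (F*G + G²)/8 = 2 - (G² + F*G)/8 = 2 + (-G²/8 - F*G/8) = 2 - G²/8 - F*G/8)
-219329 - g(J(0, 1), n) = -219329 - (2 - (-1/184)²/8 - ⅛*(-16)*(-1/184)) = -219329 - (2 - ⅛*1/33856 - 1/92) = -219329 - (2 - 1/270848 - 1/92) = -219329 - 1*538751/270848 = -219329 - 538751/270848 = -59405359743/270848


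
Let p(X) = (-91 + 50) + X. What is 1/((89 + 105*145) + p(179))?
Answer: 1/15452 ≈ 6.4717e-5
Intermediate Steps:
p(X) = -41 + X
1/((89 + 105*145) + p(179)) = 1/((89 + 105*145) + (-41 + 179)) = 1/((89 + 15225) + 138) = 1/(15314 + 138) = 1/15452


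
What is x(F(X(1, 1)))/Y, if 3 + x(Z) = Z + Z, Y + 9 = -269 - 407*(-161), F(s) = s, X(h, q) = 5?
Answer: 7/65249 ≈ 0.00010728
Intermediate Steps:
Y = 65249 (Y = -9 + (-269 - 407*(-161)) = -9 + (-269 + 65527) = -9 + 65258 = 65249)
x(Z) = -3 + 2*Z (x(Z) = -3 + (Z + Z) = -3 + 2*Z)
x(F(X(1, 1)))/Y = (-3 + 2*5)/65249 = (-3 + 10)*(1/65249) = 7*(1/65249) = 7/65249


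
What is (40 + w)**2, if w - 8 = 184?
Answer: 53824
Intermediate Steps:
w = 192 (w = 8 + 184 = 192)
(40 + w)**2 = (40 + 192)**2 = 232**2 = 53824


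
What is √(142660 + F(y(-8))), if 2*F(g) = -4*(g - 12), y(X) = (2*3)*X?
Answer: 22*√295 ≈ 377.86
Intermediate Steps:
y(X) = 6*X
F(g) = 24 - 2*g (F(g) = (-4*(g - 12))/2 = (-4*(-12 + g))/2 = (48 - 4*g)/2 = 24 - 2*g)
√(142660 + F(y(-8))) = √(142660 + (24 - 12*(-8))) = √(142660 + (24 - 2*(-48))) = √(142660 + (24 + 96)) = √(142660 + 120) = √142780 = 22*√295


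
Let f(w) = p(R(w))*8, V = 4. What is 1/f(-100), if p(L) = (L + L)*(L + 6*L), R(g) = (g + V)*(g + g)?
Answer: 1/41287680000 ≈ 2.4220e-11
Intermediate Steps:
R(g) = 2*g*(4 + g) (R(g) = (g + 4)*(g + g) = (4 + g)*(2*g) = 2*g*(4 + g))
p(L) = 14*L² (p(L) = (2*L)*(7*L) = 14*L²)
f(w) = 448*w²*(4 + w)² (f(w) = (14*(2*w*(4 + w))²)*8 = (14*(4*w²*(4 + w)²))*8 = (56*w²*(4 + w)²)*8 = 448*w²*(4 + w)²)
1/f(-100) = 1/(448*(-100)²*(4 - 100)²) = 1/(448*10000*(-96)²) = 1/(448*10000*9216) = 1/41287680000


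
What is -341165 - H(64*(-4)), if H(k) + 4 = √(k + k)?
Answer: -341161 - 16*I*√2 ≈ -3.4116e+5 - 22.627*I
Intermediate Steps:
H(k) = -4 + √2*√k (H(k) = -4 + √(k + k) = -4 + √(2*k) = -4 + √2*√k)
-341165 - H(64*(-4)) = -341165 - (-4 + √2*√(64*(-4))) = -341165 - (-4 + √2*√(-256)) = -341165 - (-4 + √2*(16*I)) = -341165 - (-4 + 16*I*√2) = -341165 + (4 - 16*I*√2) = -341161 - 16*I*√2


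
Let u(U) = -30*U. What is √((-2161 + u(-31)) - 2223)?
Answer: I*√3454 ≈ 58.771*I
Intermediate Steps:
√((-2161 + u(-31)) - 2223) = √((-2161 - 30*(-31)) - 2223) = √((-2161 + 930) - 2223) = √(-1231 - 2223) = √(-3454) = I*√3454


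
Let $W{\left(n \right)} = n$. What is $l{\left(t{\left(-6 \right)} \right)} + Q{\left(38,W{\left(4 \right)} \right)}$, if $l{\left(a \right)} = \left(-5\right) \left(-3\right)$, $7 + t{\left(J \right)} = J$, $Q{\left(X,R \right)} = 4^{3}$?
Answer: $79$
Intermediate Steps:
$Q{\left(X,R \right)} = 64$
$t{\left(J \right)} = -7 + J$
$l{\left(a \right)} = 15$
$l{\left(t{\left(-6 \right)} \right)} + Q{\left(38,W{\left(4 \right)} \right)} = 15 + 64 = 79$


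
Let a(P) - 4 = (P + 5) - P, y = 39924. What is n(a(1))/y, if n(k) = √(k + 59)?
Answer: √17/19962 ≈ 0.00020655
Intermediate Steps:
a(P) = 9 (a(P) = 4 + ((P + 5) - P) = 4 + ((5 + P) - P) = 4 + 5 = 9)
n(k) = √(59 + k)
n(a(1))/y = √(59 + 9)/39924 = √68*(1/39924) = (2*√17)*(1/39924) = √17/19962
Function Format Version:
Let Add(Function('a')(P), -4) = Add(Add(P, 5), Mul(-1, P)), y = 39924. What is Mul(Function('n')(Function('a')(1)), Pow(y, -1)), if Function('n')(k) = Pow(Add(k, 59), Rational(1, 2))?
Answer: Mul(Rational(1, 19962), Pow(17, Rational(1, 2))) ≈ 0.00020655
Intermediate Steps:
Function('a')(P) = 9 (Function('a')(P) = Add(4, Add(Add(P, 5), Mul(-1, P))) = Add(4, Add(Add(5, P), Mul(-1, P))) = Add(4, 5) = 9)
Function('n')(k) = Pow(Add(59, k), Rational(1, 2))
Mul(Function('n')(Function('a')(1)), Pow(y, -1)) = Mul(Pow(Add(59, 9), Rational(1, 2)), Pow(39924, -1)) = Mul(Pow(68, Rational(1, 2)), Rational(1, 39924)) = Mul(Mul(2, Pow(17, Rational(1, 2))), Rational(1, 39924)) = Mul(Rational(1, 19962), Pow(17, Rational(1, 2)))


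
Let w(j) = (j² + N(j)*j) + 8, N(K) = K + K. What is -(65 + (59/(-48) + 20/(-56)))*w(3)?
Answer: -106535/48 ≈ -2219.5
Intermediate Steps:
N(K) = 2*K
w(j) = 8 + 3*j² (w(j) = (j² + (2*j)*j) + 8 = (j² + 2*j²) + 8 = 3*j² + 8 = 8 + 3*j²)
-(65 + (59/(-48) + 20/(-56)))*w(3) = -(65 + (59/(-48) + 20/(-56)))*(8 + 3*3²) = -(65 + (59*(-1/48) + 20*(-1/56)))*(8 + 3*9) = -(65 + (-59/48 - 5/14))*(8 + 27) = -(65 - 533/336)*35 = -21307*35/336 = -1*106535/48 = -106535/48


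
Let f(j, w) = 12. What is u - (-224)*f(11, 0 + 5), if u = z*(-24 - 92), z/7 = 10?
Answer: -5432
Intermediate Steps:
z = 70 (z = 7*10 = 70)
u = -8120 (u = 70*(-24 - 92) = 70*(-116) = -8120)
u - (-224)*f(11, 0 + 5) = -8120 - (-224)*12 = -8120 - 1*(-2688) = -8120 + 2688 = -5432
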